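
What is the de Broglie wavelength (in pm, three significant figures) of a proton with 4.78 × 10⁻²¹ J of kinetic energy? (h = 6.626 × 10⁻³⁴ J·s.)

p = √(2mKE) = √(2 × 1.673 × 10⁻²⁷ × 4.780 × 10⁻²¹) = 3.999 × 10⁻²⁴ kg·m/s.
λ = h/p = 6.626 × 10⁻³⁴ / 3.999 × 10⁻²⁴ = 1.66 × 10⁻¹⁰ m = 166 pm.

λ = 166 pm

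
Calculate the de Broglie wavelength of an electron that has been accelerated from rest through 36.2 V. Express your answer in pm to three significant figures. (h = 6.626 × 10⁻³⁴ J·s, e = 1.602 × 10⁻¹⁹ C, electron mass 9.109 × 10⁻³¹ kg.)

λ = 204 pm

KE = eV = 1.602 × 10⁻¹⁹ × 36.20 = 5.799 × 10⁻¹⁸ J.
p = √(2mKE) = √(2 × 9.109 × 10⁻³¹ × 5.799 × 10⁻¹⁸) = 3.250 × 10⁻²⁴ kg·m/s.
λ = h/p = 6.626 × 10⁻³⁴ / 3.250 × 10⁻²⁴ = 2.04 × 10⁻¹⁰ m = 204 pm.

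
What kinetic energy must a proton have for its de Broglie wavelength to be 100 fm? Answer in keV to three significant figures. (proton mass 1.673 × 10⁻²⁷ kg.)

KE = 81.9 keV

p = h/λ = 6.626 × 10⁻³⁴ / 1.000 × 10⁻¹³ = 6.626 × 10⁻²¹ kg·m/s.
KE = p²/(2m) = (6.626 × 10⁻²¹)² / (2 × 1.673 × 10⁻²⁷) = 1.312 × 10⁻¹⁴ J = 81.9 keV.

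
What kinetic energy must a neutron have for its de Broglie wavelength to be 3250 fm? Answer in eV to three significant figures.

KE = 77.5 eV

p = h/λ = 6.626 × 10⁻³⁴ / 3.250 × 10⁻¹² = 2.039 × 10⁻²² kg·m/s.
KE = p²/(2m) = (2.039 × 10⁻²²)² / (2 × 1.675 × 10⁻²⁷) = 1.241 × 10⁻¹⁷ J = 77.5 eV.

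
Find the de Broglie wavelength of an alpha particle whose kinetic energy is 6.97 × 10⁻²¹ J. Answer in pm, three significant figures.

λ = 68.8 pm

p = √(2mKE) = √(2 × 6.645 × 10⁻²⁷ × 6.970 × 10⁻²¹) = 9.625 × 10⁻²⁴ kg·m/s.
λ = h/p = 6.626 × 10⁻³⁴ / 9.625 × 10⁻²⁴ = 6.88 × 10⁻¹¹ m = 68.8 pm.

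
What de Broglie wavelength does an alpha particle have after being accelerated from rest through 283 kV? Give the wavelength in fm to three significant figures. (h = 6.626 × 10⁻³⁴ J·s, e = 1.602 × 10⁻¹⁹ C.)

λ = 19.1 fm

KE = 2eV = 2 × 1.602 × 10⁻¹⁹ × 2.830 × 10⁵ = 9.067 × 10⁻¹⁴ J.
p = √(2mKE) = √(2 × 6.645 × 10⁻²⁷ × 9.067 × 10⁻¹⁴) = 3.471 × 10⁻²⁰ kg·m/s.
λ = h/p = 6.626 × 10⁻³⁴ / 3.471 × 10⁻²⁰ = 1.91 × 10⁻¹⁴ m = 19.1 fm.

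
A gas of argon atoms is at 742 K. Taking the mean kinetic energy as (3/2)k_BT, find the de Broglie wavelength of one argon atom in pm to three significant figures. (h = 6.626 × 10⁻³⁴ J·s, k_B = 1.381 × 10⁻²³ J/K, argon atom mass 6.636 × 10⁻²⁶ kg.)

λ = 14.7 pm

KE = (3/2)k_BT = 1.5 × 1.381 × 10⁻²³ × 742 = 1.537 × 10⁻²⁰ J.
p = √(2mKE) = √(2 × 6.636 × 10⁻²⁶ × 1.537 × 10⁻²⁰) = 4.517 × 10⁻²³ kg·m/s.
λ = h/p = 1.47 × 10⁻¹¹ m = 14.7 pm.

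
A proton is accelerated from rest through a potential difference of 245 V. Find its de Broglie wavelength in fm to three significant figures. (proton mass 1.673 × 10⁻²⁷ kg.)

KE = eV = 1.602 × 10⁻¹⁹ × 245.0 = 3.925 × 10⁻¹⁷ J.
p = √(2mKE) = √(2 × 1.673 × 10⁻²⁷ × 3.925 × 10⁻¹⁷) = 3.624 × 10⁻²² kg·m/s.
λ = h/p = 6.626 × 10⁻³⁴ / 3.624 × 10⁻²² = 1.83 × 10⁻¹² m = 1830 fm.

λ = 1830 fm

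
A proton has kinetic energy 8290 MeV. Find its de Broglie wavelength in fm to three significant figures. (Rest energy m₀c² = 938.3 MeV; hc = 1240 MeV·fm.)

λ = 0.135 fm

Total energy E = KE + m₀c² = 8290 + 938.3 = 9228.3 MeV.
(pc)² = E² − (m₀c²)² = (9228.3)² − (938.3)² = 8.428 × 10⁷ MeV², so pc = 9180 MeV.
λ = hc/(pc) = 1240 MeV·fm / 9180 MeV = 0.135 fm.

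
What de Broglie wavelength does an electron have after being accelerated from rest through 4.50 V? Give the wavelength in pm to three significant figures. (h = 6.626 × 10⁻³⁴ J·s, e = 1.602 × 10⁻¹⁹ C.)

KE = eV = 1.602 × 10⁻¹⁹ × 4.500 = 7.209 × 10⁻¹⁹ J.
p = √(2mKE) = √(2 × 9.109 × 10⁻³¹ × 7.209 × 10⁻¹⁹) = 1.146 × 10⁻²⁴ kg·m/s.
λ = h/p = 6.626 × 10⁻³⁴ / 1.146 × 10⁻²⁴ = 5.78 × 10⁻¹⁰ m = 578 pm.

λ = 578 pm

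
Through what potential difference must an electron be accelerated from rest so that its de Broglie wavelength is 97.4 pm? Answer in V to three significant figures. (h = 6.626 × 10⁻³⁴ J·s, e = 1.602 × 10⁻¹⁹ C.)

V = 159 V

p = h/λ = 6.626 × 10⁻³⁴ / 9.740 × 10⁻¹¹ = 6.803 × 10⁻²⁴ kg·m/s.
KE = p²/(2m) = 2.540 × 10⁻¹⁷ J.
V = KE/e = 2.540 × 10⁻¹⁷ / (1.602 × 10⁻¹⁹) = 159 V.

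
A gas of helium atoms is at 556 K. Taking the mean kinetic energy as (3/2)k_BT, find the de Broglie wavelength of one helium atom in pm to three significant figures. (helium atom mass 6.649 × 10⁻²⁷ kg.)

KE = (3/2)k_BT = 1.5 × 1.381 × 10⁻²³ × 556 = 1.152 × 10⁻²⁰ J.
p = √(2mKE) = √(2 × 6.649 × 10⁻²⁷ × 1.152 × 10⁻²⁰) = 1.238 × 10⁻²³ kg·m/s.
λ = h/p = 5.35 × 10⁻¹¹ m = 53.5 pm.

λ = 53.5 pm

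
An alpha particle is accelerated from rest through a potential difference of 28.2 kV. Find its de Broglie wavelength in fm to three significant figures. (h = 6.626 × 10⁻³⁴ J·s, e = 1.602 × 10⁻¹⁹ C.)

KE = 2eV = 2 × 1.602 × 10⁻¹⁹ × 2.820 × 10⁴ = 9.035 × 10⁻¹⁵ J.
p = √(2mKE) = √(2 × 6.645 × 10⁻²⁷ × 9.035 × 10⁻¹⁵) = 1.096 × 10⁻²⁰ kg·m/s.
λ = h/p = 6.626 × 10⁻³⁴ / 1.096 × 10⁻²⁰ = 6.05 × 10⁻¹⁴ m = 60.5 fm.

λ = 60.5 fm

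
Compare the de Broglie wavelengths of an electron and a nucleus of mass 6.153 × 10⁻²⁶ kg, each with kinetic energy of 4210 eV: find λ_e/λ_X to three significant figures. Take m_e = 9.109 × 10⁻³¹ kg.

λ_e/λ_X = 260

At fixed KE, p = √(2mKE) so λ = h/p ∝ 1/√m.
λ_e/λ_X = √(m_X/m_e) = √(6.153 × 10⁻²⁶/9.109 × 10⁻³¹) = √(6.755 × 10⁴) = 260.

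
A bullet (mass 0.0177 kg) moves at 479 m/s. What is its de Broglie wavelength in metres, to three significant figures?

p = mv = 0.0177 × 479 = 8.478 kg·m/s.
λ = h/p = 6.626 × 10⁻³⁴ / 8.478 = 7.82 × 10⁻³⁵ m.

λ = 7.82 × 10⁻³⁵ m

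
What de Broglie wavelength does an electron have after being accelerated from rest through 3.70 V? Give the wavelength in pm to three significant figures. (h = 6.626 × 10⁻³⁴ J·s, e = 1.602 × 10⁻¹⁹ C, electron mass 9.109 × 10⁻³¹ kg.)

λ = 638 pm

KE = eV = 1.602 × 10⁻¹⁹ × 3.700 = 5.927 × 10⁻¹⁹ J.
p = √(2mKE) = √(2 × 9.109 × 10⁻³¹ × 5.927 × 10⁻¹⁹) = 1.039 × 10⁻²⁴ kg·m/s.
λ = h/p = 6.626 × 10⁻³⁴ / 1.039 × 10⁻²⁴ = 6.38 × 10⁻¹⁰ m = 638 pm.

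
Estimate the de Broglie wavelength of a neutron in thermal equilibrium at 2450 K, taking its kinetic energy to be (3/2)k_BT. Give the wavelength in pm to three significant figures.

λ = 50.8 pm

KE = (3/2)k_BT = 1.5 × 1.381 × 10⁻²³ × 2450 = 5.075 × 10⁻²⁰ J.
p = √(2mKE) = √(2 × 1.675 × 10⁻²⁷ × 5.075 × 10⁻²⁰) = 1.304 × 10⁻²³ kg·m/s.
λ = h/p = 5.08 × 10⁻¹¹ m = 50.8 pm.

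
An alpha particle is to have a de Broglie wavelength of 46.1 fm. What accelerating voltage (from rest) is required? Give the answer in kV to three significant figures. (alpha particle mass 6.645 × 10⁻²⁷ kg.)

p = h/λ = 6.626 × 10⁻³⁴ / 4.610 × 10⁻¹⁴ = 1.437 × 10⁻²⁰ kg·m/s.
KE = p²/(2m) = 1.554 × 10⁻¹⁴ J.
V = KE/2e = 1.554 × 10⁻¹⁴ / (2 × 1.602 × 10⁻¹⁹) = 48.5 kV.

V = 48.5 kV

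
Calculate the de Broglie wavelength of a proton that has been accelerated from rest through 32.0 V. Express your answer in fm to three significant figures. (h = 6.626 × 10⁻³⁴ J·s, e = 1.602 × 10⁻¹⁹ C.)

λ = 5060 fm

KE = eV = 1.602 × 10⁻¹⁹ × 32.00 = 5.126 × 10⁻¹⁸ J.
p = √(2mKE) = √(2 × 1.673 × 10⁻²⁷ × 5.126 × 10⁻¹⁸) = 1.310 × 10⁻²² kg·m/s.
λ = h/p = 6.626 × 10⁻³⁴ / 1.310 × 10⁻²² = 5.06 × 10⁻¹² m = 5060 fm.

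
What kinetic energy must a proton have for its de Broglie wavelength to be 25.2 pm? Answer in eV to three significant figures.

KE = 1.29 eV

p = h/λ = 6.626 × 10⁻³⁴ / 2.520 × 10⁻¹¹ = 2.629 × 10⁻²³ kg·m/s.
KE = p²/(2m) = (2.629 × 10⁻²³)² / (2 × 1.673 × 10⁻²⁷) = 2.066 × 10⁻¹⁹ J = 1.29 eV.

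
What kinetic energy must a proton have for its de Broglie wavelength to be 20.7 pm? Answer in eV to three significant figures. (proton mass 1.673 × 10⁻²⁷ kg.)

p = h/λ = 6.626 × 10⁻³⁴ / 2.070 × 10⁻¹¹ = 3.201 × 10⁻²³ kg·m/s.
KE = p²/(2m) = (3.201 × 10⁻²³)² / (2 × 1.673 × 10⁻²⁷) = 3.062 × 10⁻¹⁹ J = 1.91 eV.

KE = 1.91 eV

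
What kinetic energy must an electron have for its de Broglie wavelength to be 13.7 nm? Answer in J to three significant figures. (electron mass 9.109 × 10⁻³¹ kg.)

p = h/λ = 6.626 × 10⁻³⁴ / 1.370 × 10⁻⁸ = 4.836 × 10⁻²⁶ kg·m/s.
KE = p²/(2m) = (4.836 × 10⁻²⁶)² / (2 × 9.109 × 10⁻³¹) = 1.284 × 10⁻²¹ J = 1.28 × 10⁻²¹ J.

KE = 1.28 × 10⁻²¹ J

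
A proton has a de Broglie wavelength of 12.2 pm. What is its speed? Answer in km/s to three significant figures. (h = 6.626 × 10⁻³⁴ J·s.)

v = 32.5 km/s

p = h/λ = 6.626 × 10⁻³⁴ / 1.220 × 10⁻¹¹ = 5.431 × 10⁻²³ kg·m/s.
v = p/m = 5.431 × 10⁻²³ / 1.673 × 10⁻²⁷ = 3.25 × 10⁴ m/s = 32.5 km/s.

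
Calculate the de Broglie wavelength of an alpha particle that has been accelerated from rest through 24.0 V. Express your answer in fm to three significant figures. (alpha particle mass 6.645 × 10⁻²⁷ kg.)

λ = 2070 fm

KE = 2eV = 2 × 1.602 × 10⁻¹⁹ × 24.00 = 7.690 × 10⁻¹⁸ J.
p = √(2mKE) = √(2 × 6.645 × 10⁻²⁷ × 7.690 × 10⁻¹⁸) = 3.197 × 10⁻²² kg·m/s.
λ = h/p = 6.626 × 10⁻³⁴ / 3.197 × 10⁻²² = 2.07 × 10⁻¹² m = 2070 fm.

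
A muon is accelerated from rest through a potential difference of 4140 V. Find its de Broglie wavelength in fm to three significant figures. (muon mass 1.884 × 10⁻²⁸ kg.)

λ = 1330 fm

KE = eV = 1.602 × 10⁻¹⁹ × 4140 = 6.632 × 10⁻¹⁶ J.
p = √(2mKE) = √(2 × 1.884 × 10⁻²⁸ × 6.632 × 10⁻¹⁶) = 4.999 × 10⁻²² kg·m/s.
λ = h/p = 6.626 × 10⁻³⁴ / 4.999 × 10⁻²² = 1.33 × 10⁻¹² m = 1330 fm.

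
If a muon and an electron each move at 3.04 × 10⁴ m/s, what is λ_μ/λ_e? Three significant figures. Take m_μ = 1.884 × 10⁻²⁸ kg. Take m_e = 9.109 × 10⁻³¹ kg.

λ_μ/λ_e = 4.83 × 10⁻³

At fixed v, p = mv so λ = h/(mv) ∝ 1/m.
λ_μ/λ_e = m_e/m_μ = 9.109 × 10⁻³¹/1.884 × 10⁻²⁸ = 4.83 × 10⁻³.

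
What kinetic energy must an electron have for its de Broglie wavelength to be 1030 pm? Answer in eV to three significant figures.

KE = 1.42 eV

p = h/λ = 6.626 × 10⁻³⁴ / 1.030 × 10⁻⁹ = 6.433 × 10⁻²⁵ kg·m/s.
KE = p²/(2m) = (6.433 × 10⁻²⁵)² / (2 × 9.109 × 10⁻³¹) = 2.272 × 10⁻¹⁹ J = 1.42 eV.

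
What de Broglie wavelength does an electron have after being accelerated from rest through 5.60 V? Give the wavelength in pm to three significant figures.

KE = eV = 1.602 × 10⁻¹⁹ × 5.600 = 8.971 × 10⁻¹⁹ J.
p = √(2mKE) = √(2 × 9.109 × 10⁻³¹ × 8.971 × 10⁻¹⁹) = 1.278 × 10⁻²⁴ kg·m/s.
λ = h/p = 6.626 × 10⁻³⁴ / 1.278 × 10⁻²⁴ = 5.18 × 10⁻¹⁰ m = 518 pm.

λ = 518 pm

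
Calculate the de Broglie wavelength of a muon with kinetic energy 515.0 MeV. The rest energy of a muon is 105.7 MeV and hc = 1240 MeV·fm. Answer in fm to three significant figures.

λ = 2.03 fm

Total energy E = KE + m₀c² = 515.0 + 105.7 = 620.7 MeV.
(pc)² = E² − (m₀c²)² = (620.7)² − (105.7)² = 3.741 × 10⁵ MeV², so pc = 611.6 MeV.
λ = hc/(pc) = 1240 MeV·fm / 611.6 MeV = 2.03 fm.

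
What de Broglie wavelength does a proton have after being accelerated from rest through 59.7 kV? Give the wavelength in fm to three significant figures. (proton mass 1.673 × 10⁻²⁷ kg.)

KE = eV = 1.602 × 10⁻¹⁹ × 5.970 × 10⁴ = 9.564 × 10⁻¹⁵ J.
p = √(2mKE) = √(2 × 1.673 × 10⁻²⁷ × 9.564 × 10⁻¹⁵) = 5.657 × 10⁻²¹ kg·m/s.
λ = h/p = 6.626 × 10⁻³⁴ / 5.657 × 10⁻²¹ = 1.17 × 10⁻¹³ m = 117 fm.

λ = 117 fm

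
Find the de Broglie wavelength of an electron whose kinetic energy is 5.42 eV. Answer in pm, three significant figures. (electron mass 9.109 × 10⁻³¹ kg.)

λ = 527 pm

KE = 5.42 eV = 8.683 × 10⁻¹⁹ J.
p = √(2mKE) = √(2 × 9.109 × 10⁻³¹ × 8.683 × 10⁻¹⁹) = 1.258 × 10⁻²⁴ kg·m/s.
λ = h/p = 6.626 × 10⁻³⁴ / 1.258 × 10⁻²⁴ = 5.27 × 10⁻¹⁰ m = 527 pm.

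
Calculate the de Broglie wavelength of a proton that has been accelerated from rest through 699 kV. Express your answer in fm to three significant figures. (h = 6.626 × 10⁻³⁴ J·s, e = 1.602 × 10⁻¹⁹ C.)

KE = eV = 1.602 × 10⁻¹⁹ × 6.990 × 10⁵ = 1.120 × 10⁻¹³ J.
p = √(2mKE) = √(2 × 1.673 × 10⁻²⁷ × 1.120 × 10⁻¹³) = 1.936 × 10⁻²⁰ kg·m/s.
λ = h/p = 6.626 × 10⁻³⁴ / 1.936 × 10⁻²⁰ = 3.42 × 10⁻¹⁴ m = 34.2 fm.

λ = 34.2 fm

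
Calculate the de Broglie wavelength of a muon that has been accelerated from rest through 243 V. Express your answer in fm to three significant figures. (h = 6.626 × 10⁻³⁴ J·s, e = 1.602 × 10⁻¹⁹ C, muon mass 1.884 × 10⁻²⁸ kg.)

λ = 5470 fm

KE = eV = 1.602 × 10⁻¹⁹ × 243.0 = 3.893 × 10⁻¹⁷ J.
p = √(2mKE) = √(2 × 1.884 × 10⁻²⁸ × 3.893 × 10⁻¹⁷) = 1.211 × 10⁻²² kg·m/s.
λ = h/p = 6.626 × 10⁻³⁴ / 1.211 × 10⁻²² = 5.47 × 10⁻¹² m = 5470 fm.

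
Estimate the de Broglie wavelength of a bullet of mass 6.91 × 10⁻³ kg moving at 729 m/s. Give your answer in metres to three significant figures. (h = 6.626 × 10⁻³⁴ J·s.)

p = mv = 6.91 × 10⁻³ × 729 = 5.037 kg·m/s.
λ = h/p = 6.626 × 10⁻³⁴ / 5.037 = 1.32 × 10⁻³⁴ m.

λ = 1.32 × 10⁻³⁴ m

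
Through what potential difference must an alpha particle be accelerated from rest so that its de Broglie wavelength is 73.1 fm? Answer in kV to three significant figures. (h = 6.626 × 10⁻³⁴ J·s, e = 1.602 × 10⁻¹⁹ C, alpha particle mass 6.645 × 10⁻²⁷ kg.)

V = 19.3 kV

p = h/λ = 6.626 × 10⁻³⁴ / 7.310 × 10⁻¹⁴ = 9.064 × 10⁻²¹ kg·m/s.
KE = p²/(2m) = 6.182 × 10⁻¹⁵ J.
V = KE/2e = 6.182 × 10⁻¹⁵ / (2 × 1.602 × 10⁻¹⁹) = 19.3 kV.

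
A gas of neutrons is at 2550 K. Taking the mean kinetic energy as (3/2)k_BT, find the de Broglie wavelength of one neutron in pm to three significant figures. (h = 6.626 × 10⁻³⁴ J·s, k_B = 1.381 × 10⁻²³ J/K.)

λ = 49.8 pm

KE = (3/2)k_BT = 1.5 × 1.381 × 10⁻²³ × 2550 = 5.282 × 10⁻²⁰ J.
p = √(2mKE) = √(2 × 1.675 × 10⁻²⁷ × 5.282 × 10⁻²⁰) = 1.330 × 10⁻²³ kg·m/s.
λ = h/p = 4.98 × 10⁻¹¹ m = 49.8 pm.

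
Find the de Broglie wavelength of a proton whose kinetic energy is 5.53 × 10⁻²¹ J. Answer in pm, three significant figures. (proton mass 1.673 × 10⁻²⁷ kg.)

p = √(2mKE) = √(2 × 1.673 × 10⁻²⁷ × 5.530 × 10⁻²¹) = 4.302 × 10⁻²⁴ kg·m/s.
λ = h/p = 6.626 × 10⁻³⁴ / 4.302 × 10⁻²⁴ = 1.54 × 10⁻¹⁰ m = 154 pm.

λ = 154 pm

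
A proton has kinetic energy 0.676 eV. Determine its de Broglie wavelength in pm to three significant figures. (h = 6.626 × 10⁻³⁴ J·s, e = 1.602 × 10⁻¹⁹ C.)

λ = 34.8 pm

KE = 0.676 eV = 1.083 × 10⁻¹⁹ J.
p = √(2mKE) = √(2 × 1.673 × 10⁻²⁷ × 1.083 × 10⁻¹⁹) = 1.904 × 10⁻²³ kg·m/s.
λ = h/p = 6.626 × 10⁻³⁴ / 1.904 × 10⁻²³ = 3.48 × 10⁻¹¹ m = 34.8 pm.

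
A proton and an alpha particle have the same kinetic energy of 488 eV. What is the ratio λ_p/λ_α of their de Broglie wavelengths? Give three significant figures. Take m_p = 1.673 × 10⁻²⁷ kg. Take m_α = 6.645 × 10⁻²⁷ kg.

At fixed KE, p = √(2mKE) so λ = h/p ∝ 1/√m.
λ_p/λ_α = √(m_α/m_p) = √(6.645 × 10⁻²⁷/1.673 × 10⁻²⁷) = √(3.972) = 1.99.

λ_p/λ_α = 1.99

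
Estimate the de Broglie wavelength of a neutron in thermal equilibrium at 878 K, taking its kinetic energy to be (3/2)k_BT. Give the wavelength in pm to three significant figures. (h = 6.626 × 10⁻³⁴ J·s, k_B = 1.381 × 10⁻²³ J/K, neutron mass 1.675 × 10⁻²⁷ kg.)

KE = (3/2)k_BT = 1.5 × 1.381 × 10⁻²³ × 878 = 1.819 × 10⁻²⁰ J.
p = √(2mKE) = √(2 × 1.675 × 10⁻²⁷ × 1.819 × 10⁻²⁰) = 7.806 × 10⁻²⁴ kg·m/s.
λ = h/p = 8.49 × 10⁻¹¹ m = 84.9 pm.

λ = 84.9 pm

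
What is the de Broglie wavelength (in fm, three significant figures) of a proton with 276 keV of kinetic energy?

KE = 276 keV = 4.422 × 10⁻¹⁴ J.
p = √(2mKE) = √(2 × 1.673 × 10⁻²⁷ × 4.422 × 10⁻¹⁴) = 1.216 × 10⁻²⁰ kg·m/s.
λ = h/p = 6.626 × 10⁻³⁴ / 1.216 × 10⁻²⁰ = 5.45 × 10⁻¹⁴ m = 54.5 fm.

λ = 54.5 fm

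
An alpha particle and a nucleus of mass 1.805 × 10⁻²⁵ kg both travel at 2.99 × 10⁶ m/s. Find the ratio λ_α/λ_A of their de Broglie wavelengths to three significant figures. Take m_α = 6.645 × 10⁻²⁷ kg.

At fixed v, p = mv so λ = h/(mv) ∝ 1/m.
λ_α/λ_A = m_A/m_α = 1.805 × 10⁻²⁵/6.645 × 10⁻²⁷ = 27.2.

λ_α/λ_A = 27.2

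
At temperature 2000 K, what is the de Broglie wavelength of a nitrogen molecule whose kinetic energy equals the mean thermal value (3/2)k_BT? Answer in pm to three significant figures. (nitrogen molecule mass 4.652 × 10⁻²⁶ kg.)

λ = 10.7 pm

KE = (3/2)k_BT = 1.5 × 1.381 × 10⁻²³ × 2000 = 4.143 × 10⁻²⁰ J.
p = √(2mKE) = √(2 × 4.652 × 10⁻²⁶ × 4.143 × 10⁻²⁰) = 6.209 × 10⁻²³ kg·m/s.
λ = h/p = 1.07 × 10⁻¹¹ m = 10.7 pm.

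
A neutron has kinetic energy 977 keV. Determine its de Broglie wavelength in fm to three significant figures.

KE = 977 keV = 1.565 × 10⁻¹³ J.
p = √(2mKE) = √(2 × 1.675 × 10⁻²⁷ × 1.565 × 10⁻¹³) = 2.290 × 10⁻²⁰ kg·m/s.
λ = h/p = 6.626 × 10⁻³⁴ / 2.290 × 10⁻²⁰ = 2.89 × 10⁻¹⁴ m = 28.9 fm.

λ = 28.9 fm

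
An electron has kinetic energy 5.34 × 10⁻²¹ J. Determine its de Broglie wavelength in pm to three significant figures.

p = √(2mKE) = √(2 × 9.109 × 10⁻³¹ × 5.340 × 10⁻²¹) = 9.863 × 10⁻²⁶ kg·m/s.
λ = h/p = 6.626 × 10⁻³⁴ / 9.863 × 10⁻²⁶ = 6.72 × 10⁻⁹ m = 6720 pm.

λ = 6720 pm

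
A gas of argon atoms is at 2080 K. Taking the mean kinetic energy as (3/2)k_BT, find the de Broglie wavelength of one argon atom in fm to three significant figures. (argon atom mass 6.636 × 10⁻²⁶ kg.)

λ = 8760 fm

KE = (3/2)k_BT = 1.5 × 1.381 × 10⁻²³ × 2080 = 4.309 × 10⁻²⁰ J.
p = √(2mKE) = √(2 × 6.636 × 10⁻²⁶ × 4.309 × 10⁻²⁰) = 7.562 × 10⁻²³ kg·m/s.
λ = h/p = 8.76 × 10⁻¹² m = 8760 fm.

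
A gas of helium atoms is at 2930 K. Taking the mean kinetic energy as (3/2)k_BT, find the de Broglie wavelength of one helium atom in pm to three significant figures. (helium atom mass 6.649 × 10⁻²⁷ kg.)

λ = 23.3 pm

KE = (3/2)k_BT = 1.5 × 1.381 × 10⁻²³ × 2930 = 6.069 × 10⁻²⁰ J.
p = √(2mKE) = √(2 × 6.649 × 10⁻²⁷ × 6.069 × 10⁻²⁰) = 2.841 × 10⁻²³ kg·m/s.
λ = h/p = 2.33 × 10⁻¹¹ m = 23.3 pm.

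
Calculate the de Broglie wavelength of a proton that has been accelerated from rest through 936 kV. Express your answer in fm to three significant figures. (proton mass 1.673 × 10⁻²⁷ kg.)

KE = eV = 1.602 × 10⁻¹⁹ × 9.360 × 10⁵ = 1.499 × 10⁻¹³ J.
p = √(2mKE) = √(2 × 1.673 × 10⁻²⁷ × 1.499 × 10⁻¹³) = 2.240 × 10⁻²⁰ kg·m/s.
λ = h/p = 6.626 × 10⁻³⁴ / 2.240 × 10⁻²⁰ = 2.96 × 10⁻¹⁴ m = 29.6 fm.

λ = 29.6 fm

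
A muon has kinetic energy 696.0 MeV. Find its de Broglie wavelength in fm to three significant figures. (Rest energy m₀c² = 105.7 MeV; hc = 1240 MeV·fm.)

λ = 1.56 fm

Total energy E = KE + m₀c² = 696.0 + 105.7 = 801.7 MeV.
(pc)² = E² − (m₀c²)² = (801.7)² − (105.7)² = 6.316 × 10⁵ MeV², so pc = 794.7 MeV.
λ = hc/(pc) = 1240 MeV·fm / 794.7 MeV = 1.56 fm.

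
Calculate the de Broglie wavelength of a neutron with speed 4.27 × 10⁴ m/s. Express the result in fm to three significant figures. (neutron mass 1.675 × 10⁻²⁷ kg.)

λ = 9260 fm

p = mv = 1.675 × 10⁻²⁷ × 4.27 × 10⁴ = 7.152 × 10⁻²³ kg·m/s.
λ = h/p = 6.626 × 10⁻³⁴ / 7.152 × 10⁻²³ = 9.26 × 10⁻¹² m = 9260 fm.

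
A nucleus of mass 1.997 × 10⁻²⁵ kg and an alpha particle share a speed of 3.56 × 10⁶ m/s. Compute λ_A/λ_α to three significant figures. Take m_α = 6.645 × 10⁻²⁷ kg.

At fixed v, p = mv so λ = h/(mv) ∝ 1/m.
λ_A/λ_α = m_α/m_A = 6.645 × 10⁻²⁷/1.997 × 10⁻²⁵ = 0.0333.

λ_A/λ_α = 0.0333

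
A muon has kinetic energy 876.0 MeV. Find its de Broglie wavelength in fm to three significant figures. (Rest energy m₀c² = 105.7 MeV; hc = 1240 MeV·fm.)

λ = 1.27 fm

Total energy E = KE + m₀c² = 876.0 + 105.7 = 981.7 MeV.
(pc)² = E² − (m₀c²)² = (981.7)² − (105.7)² = 9.526 × 10⁵ MeV², so pc = 976.0 MeV.
λ = hc/(pc) = 1240 MeV·fm / 976.0 MeV = 1.27 fm.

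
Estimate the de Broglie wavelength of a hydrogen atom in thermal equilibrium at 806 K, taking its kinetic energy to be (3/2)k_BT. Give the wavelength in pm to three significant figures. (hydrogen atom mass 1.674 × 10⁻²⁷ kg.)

λ = 88.6 pm

KE = (3/2)k_BT = 1.5 × 1.381 × 10⁻²³ × 806 = 1.670 × 10⁻²⁰ J.
p = √(2mKE) = √(2 × 1.674 × 10⁻²⁷ × 1.670 × 10⁻²⁰) = 7.477 × 10⁻²⁴ kg·m/s.
λ = h/p = 8.86 × 10⁻¹¹ m = 88.6 pm.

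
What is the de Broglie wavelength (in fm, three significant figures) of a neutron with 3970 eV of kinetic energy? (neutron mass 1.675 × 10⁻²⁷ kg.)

KE = 3970 eV = 6.360 × 10⁻¹⁶ J.
p = √(2mKE) = √(2 × 1.675 × 10⁻²⁷ × 6.360 × 10⁻¹⁶) = 1.460 × 10⁻²¹ kg·m/s.
λ = h/p = 6.626 × 10⁻³⁴ / 1.460 × 10⁻²¹ = 4.54 × 10⁻¹³ m = 454 fm.

λ = 454 fm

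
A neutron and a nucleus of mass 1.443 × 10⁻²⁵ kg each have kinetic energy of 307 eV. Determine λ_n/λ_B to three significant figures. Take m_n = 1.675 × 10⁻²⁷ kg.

At fixed KE, p = √(2mKE) so λ = h/p ∝ 1/√m.
λ_n/λ_B = √(m_B/m_n) = √(1.443 × 10⁻²⁵/1.675 × 10⁻²⁷) = √(86.15) = 9.28.

λ_n/λ_B = 9.28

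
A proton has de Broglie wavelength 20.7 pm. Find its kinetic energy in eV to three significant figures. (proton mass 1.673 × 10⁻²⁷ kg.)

p = h/λ = 6.626 × 10⁻³⁴ / 2.070 × 10⁻¹¹ = 3.201 × 10⁻²³ kg·m/s.
KE = p²/(2m) = (3.201 × 10⁻²³)² / (2 × 1.673 × 10⁻²⁷) = 3.062 × 10⁻¹⁹ J = 1.91 eV.

KE = 1.91 eV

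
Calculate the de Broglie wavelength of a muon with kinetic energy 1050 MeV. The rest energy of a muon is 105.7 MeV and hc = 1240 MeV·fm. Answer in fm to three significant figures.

λ = 1.08 fm

Total energy E = KE + m₀c² = 1050 + 105.7 = 1155.7 MeV.
(pc)² = E² − (m₀c²)² = (1155.7)² − (105.7)² = 1.324 × 10⁶ MeV², so pc = 1151 MeV.
λ = hc/(pc) = 1240 MeV·fm / 1151 MeV = 1.08 fm.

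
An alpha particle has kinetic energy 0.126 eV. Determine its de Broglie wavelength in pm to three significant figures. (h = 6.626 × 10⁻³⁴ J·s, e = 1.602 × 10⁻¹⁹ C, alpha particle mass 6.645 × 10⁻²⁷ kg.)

KE = 0.126 eV = 2.019 × 10⁻²⁰ J.
p = √(2mKE) = √(2 × 6.645 × 10⁻²⁷ × 2.019 × 10⁻²⁰) = 1.638 × 10⁻²³ kg·m/s.
λ = h/p = 6.626 × 10⁻³⁴ / 1.638 × 10⁻²³ = 4.05 × 10⁻¹¹ m = 40.5 pm.

λ = 40.5 pm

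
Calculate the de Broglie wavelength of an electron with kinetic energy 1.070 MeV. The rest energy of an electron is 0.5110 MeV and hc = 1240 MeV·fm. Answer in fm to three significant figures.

Total energy E = KE + m₀c² = 1.070 + 0.5110 = 1.5810 MeV.
(pc)² = E² − (m₀c²)² = (1.5810)² − (0.5110)² = 2.238 MeV², so pc = 1.496 MeV.
λ = hc/(pc) = 1240 MeV·fm / 1.496 MeV = 829 fm.

λ = 829 fm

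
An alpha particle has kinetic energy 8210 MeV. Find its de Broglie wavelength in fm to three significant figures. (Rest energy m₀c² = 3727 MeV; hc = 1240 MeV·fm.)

λ = 0.109 fm

Total energy E = KE + m₀c² = 8210 + 3727 = 11937 MeV.
(pc)² = E² − (m₀c²)² = (11937)² − (3727)² = 1.286 × 10⁸ MeV², so pc = 1.134 × 10⁴ MeV.
λ = hc/(pc) = 1240 MeV·fm / 1.134 × 10⁴ MeV = 0.109 fm.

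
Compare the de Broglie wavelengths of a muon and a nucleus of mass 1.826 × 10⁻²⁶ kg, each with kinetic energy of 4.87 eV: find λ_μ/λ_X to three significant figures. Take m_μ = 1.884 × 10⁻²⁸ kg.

At fixed KE, p = √(2mKE) so λ = h/p ∝ 1/√m.
λ_μ/λ_X = √(m_X/m_μ) = √(1.826 × 10⁻²⁶/1.884 × 10⁻²⁸) = √(96.92) = 9.84.

λ_μ/λ_X = 9.84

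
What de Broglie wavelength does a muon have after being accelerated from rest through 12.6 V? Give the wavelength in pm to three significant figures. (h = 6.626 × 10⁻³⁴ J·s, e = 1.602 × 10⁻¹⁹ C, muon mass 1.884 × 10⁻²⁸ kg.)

KE = eV = 1.602 × 10⁻¹⁹ × 12.60 = 2.019 × 10⁻¹⁸ J.
p = √(2mKE) = √(2 × 1.884 × 10⁻²⁸ × 2.019 × 10⁻¹⁸) = 2.758 × 10⁻²³ kg·m/s.
λ = h/p = 6.626 × 10⁻³⁴ / 2.758 × 10⁻²³ = 2.40 × 10⁻¹¹ m = 24.0 pm.

λ = 24.0 pm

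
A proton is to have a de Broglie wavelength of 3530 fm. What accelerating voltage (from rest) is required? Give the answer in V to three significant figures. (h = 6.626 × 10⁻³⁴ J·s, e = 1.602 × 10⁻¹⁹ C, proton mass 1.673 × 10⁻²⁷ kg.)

V = 65.7 V

p = h/λ = 6.626 × 10⁻³⁴ / 3.530 × 10⁻¹² = 1.877 × 10⁻²² kg·m/s.
KE = p²/(2m) = 1.053 × 10⁻¹⁷ J.
V = KE/e = 1.053 × 10⁻¹⁷ / (1.602 × 10⁻¹⁹) = 65.7 V.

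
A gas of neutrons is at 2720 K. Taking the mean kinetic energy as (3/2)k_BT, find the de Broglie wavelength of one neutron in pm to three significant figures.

λ = 48.2 pm

KE = (3/2)k_BT = 1.5 × 1.381 × 10⁻²³ × 2720 = 5.634 × 10⁻²⁰ J.
p = √(2mKE) = √(2 × 1.675 × 10⁻²⁷ × 5.634 × 10⁻²⁰) = 1.374 × 10⁻²³ kg·m/s.
λ = h/p = 4.82 × 10⁻¹¹ m = 48.2 pm.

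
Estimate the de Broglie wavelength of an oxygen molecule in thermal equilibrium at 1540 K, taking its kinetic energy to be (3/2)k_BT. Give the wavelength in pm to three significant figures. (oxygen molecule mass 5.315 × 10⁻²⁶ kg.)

λ = 11.4 pm

KE = (3/2)k_BT = 1.5 × 1.381 × 10⁻²³ × 1540 = 3.190 × 10⁻²⁰ J.
p = √(2mKE) = √(2 × 5.315 × 10⁻²⁶ × 3.190 × 10⁻²⁰) = 5.823 × 10⁻²³ kg·m/s.
λ = h/p = 1.14 × 10⁻¹¹ m = 11.4 pm.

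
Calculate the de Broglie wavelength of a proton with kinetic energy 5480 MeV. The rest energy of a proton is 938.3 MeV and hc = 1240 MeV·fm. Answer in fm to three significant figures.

λ = 0.195 fm

Total energy E = KE + m₀c² = 5480 + 938.3 = 6418.3 MeV.
(pc)² = E² − (m₀c²)² = (6418.3)² − (938.3)² = 4.031 × 10⁷ MeV², so pc = 6349 MeV.
λ = hc/(pc) = 1240 MeV·fm / 6349 MeV = 0.195 fm.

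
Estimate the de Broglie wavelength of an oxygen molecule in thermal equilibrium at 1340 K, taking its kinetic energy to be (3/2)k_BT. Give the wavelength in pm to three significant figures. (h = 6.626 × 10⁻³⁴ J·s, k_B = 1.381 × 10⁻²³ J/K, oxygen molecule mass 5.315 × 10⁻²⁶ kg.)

λ = 12.2 pm

KE = (3/2)k_BT = 1.5 × 1.381 × 10⁻²³ × 1340 = 2.776 × 10⁻²⁰ J.
p = √(2mKE) = √(2 × 5.315 × 10⁻²⁶ × 2.776 × 10⁻²⁰) = 5.432 × 10⁻²³ kg·m/s.
λ = h/p = 1.22 × 10⁻¹¹ m = 12.2 pm.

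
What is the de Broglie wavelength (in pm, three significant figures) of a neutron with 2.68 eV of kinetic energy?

λ = 17.5 pm

KE = 2.68 eV = 4.293 × 10⁻¹⁹ J.
p = √(2mKE) = √(2 × 1.675 × 10⁻²⁷ × 4.293 × 10⁻¹⁹) = 3.792 × 10⁻²³ kg·m/s.
λ = h/p = 6.626 × 10⁻³⁴ / 3.792 × 10⁻²³ = 1.75 × 10⁻¹¹ m = 17.5 pm.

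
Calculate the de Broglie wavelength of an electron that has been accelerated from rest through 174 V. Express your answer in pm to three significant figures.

λ = 93.0 pm

KE = eV = 1.602 × 10⁻¹⁹ × 174.0 = 2.787 × 10⁻¹⁷ J.
p = √(2mKE) = √(2 × 9.109 × 10⁻³¹ × 2.787 × 10⁻¹⁷) = 7.126 × 10⁻²⁴ kg·m/s.
λ = h/p = 6.626 × 10⁻³⁴ / 7.126 × 10⁻²⁴ = 9.30 × 10⁻¹¹ m = 93.0 pm.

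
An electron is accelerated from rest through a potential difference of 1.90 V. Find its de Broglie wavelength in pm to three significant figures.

λ = 890 pm

KE = eV = 1.602 × 10⁻¹⁹ × 1.900 = 3.044 × 10⁻¹⁹ J.
p = √(2mKE) = √(2 × 9.109 × 10⁻³¹ × 3.044 × 10⁻¹⁹) = 7.447 × 10⁻²⁵ kg·m/s.
λ = h/p = 6.626 × 10⁻³⁴ / 7.447 × 10⁻²⁵ = 8.90 × 10⁻¹⁰ m = 890 pm.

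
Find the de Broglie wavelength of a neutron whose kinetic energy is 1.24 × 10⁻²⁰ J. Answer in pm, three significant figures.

p = √(2mKE) = √(2 × 1.675 × 10⁻²⁷ × 1.240 × 10⁻²⁰) = 6.445 × 10⁻²⁴ kg·m/s.
λ = h/p = 6.626 × 10⁻³⁴ / 6.445 × 10⁻²⁴ = 1.03 × 10⁻¹⁰ m = 103 pm.

λ = 103 pm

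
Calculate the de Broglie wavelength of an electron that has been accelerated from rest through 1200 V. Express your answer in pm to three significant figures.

λ = 35.4 pm

KE = eV = 1.602 × 10⁻¹⁹ × 1200 = 1.922 × 10⁻¹⁶ J.
p = √(2mKE) = √(2 × 9.109 × 10⁻³¹ × 1.922 × 10⁻¹⁶) = 1.871 × 10⁻²³ kg·m/s.
λ = h/p = 6.626 × 10⁻³⁴ / 1.871 × 10⁻²³ = 3.54 × 10⁻¹¹ m = 35.4 pm.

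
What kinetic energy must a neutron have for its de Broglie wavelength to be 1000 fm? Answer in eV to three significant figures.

KE = 818 eV

p = h/λ = 6.626 × 10⁻³⁴ / 1.000 × 10⁻¹² = 6.626 × 10⁻²² kg·m/s.
KE = p²/(2m) = (6.626 × 10⁻²²)² / (2 × 1.675 × 10⁻²⁷) = 1.311 × 10⁻¹⁶ J = 818 eV.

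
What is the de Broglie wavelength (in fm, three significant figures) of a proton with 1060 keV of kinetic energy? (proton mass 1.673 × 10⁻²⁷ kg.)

KE = 1060 keV = 1.698 × 10⁻¹³ J.
p = √(2mKE) = √(2 × 1.673 × 10⁻²⁷ × 1.698 × 10⁻¹³) = 2.384 × 10⁻²⁰ kg·m/s.
λ = h/p = 6.626 × 10⁻³⁴ / 2.384 × 10⁻²⁰ = 2.78 × 10⁻¹⁴ m = 27.8 fm.

λ = 27.8 fm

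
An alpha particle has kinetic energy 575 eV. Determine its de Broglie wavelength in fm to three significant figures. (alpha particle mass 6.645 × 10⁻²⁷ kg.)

λ = 599 fm

KE = 575 eV = 9.212 × 10⁻¹⁷ J.
p = √(2mKE) = √(2 × 6.645 × 10⁻²⁷ × 9.212 × 10⁻¹⁷) = 1.106 × 10⁻²¹ kg·m/s.
λ = h/p = 6.626 × 10⁻³⁴ / 1.106 × 10⁻²¹ = 5.99 × 10⁻¹³ m = 599 fm.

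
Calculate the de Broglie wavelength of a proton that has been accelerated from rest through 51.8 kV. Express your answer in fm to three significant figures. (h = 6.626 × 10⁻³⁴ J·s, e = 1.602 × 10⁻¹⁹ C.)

λ = 126 fm

KE = eV = 1.602 × 10⁻¹⁹ × 5.180 × 10⁴ = 8.298 × 10⁻¹⁵ J.
p = √(2mKE) = √(2 × 1.673 × 10⁻²⁷ × 8.298 × 10⁻¹⁵) = 5.269 × 10⁻²¹ kg·m/s.
λ = h/p = 6.626 × 10⁻³⁴ / 5.269 × 10⁻²¹ = 1.26 × 10⁻¹³ m = 126 fm.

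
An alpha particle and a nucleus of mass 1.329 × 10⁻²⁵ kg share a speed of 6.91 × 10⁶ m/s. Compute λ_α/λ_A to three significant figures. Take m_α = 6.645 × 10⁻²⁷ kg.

λ_α/λ_A = 20.0

At fixed v, p = mv so λ = h/(mv) ∝ 1/m.
λ_α/λ_A = m_A/m_α = 1.329 × 10⁻²⁵/6.645 × 10⁻²⁷ = 20.0.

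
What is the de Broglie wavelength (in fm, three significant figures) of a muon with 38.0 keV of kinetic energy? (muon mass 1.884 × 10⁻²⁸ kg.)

KE = 38.0 keV = 6.088 × 10⁻¹⁵ J.
p = √(2mKE) = √(2 × 1.884 × 10⁻²⁸ × 6.088 × 10⁻¹⁵) = 1.515 × 10⁻²¹ kg·m/s.
λ = h/p = 6.626 × 10⁻³⁴ / 1.515 × 10⁻²¹ = 4.37 × 10⁻¹³ m = 437 fm.

λ = 437 fm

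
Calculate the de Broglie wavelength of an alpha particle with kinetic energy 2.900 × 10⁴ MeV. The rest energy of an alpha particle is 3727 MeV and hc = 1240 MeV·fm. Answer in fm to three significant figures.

λ = 0.0381 fm

Total energy E = KE + m₀c² = 2.900 × 10⁴ + 3727 = 32727 MeV.
(pc)² = E² − (m₀c²)² = (32727)² − (3727)² = 1.057 × 10⁹ MeV², so pc = 3.251 × 10⁴ MeV.
λ = hc/(pc) = 1240 MeV·fm / 3.251 × 10⁴ MeV = 0.0381 fm.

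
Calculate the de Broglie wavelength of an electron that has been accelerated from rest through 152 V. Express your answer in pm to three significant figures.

KE = eV = 1.602 × 10⁻¹⁹ × 152.0 = 2.435 × 10⁻¹⁷ J.
p = √(2mKE) = √(2 × 9.109 × 10⁻³¹ × 2.435 × 10⁻¹⁷) = 6.660 × 10⁻²⁴ kg·m/s.
λ = h/p = 6.626 × 10⁻³⁴ / 6.660 × 10⁻²⁴ = 9.95 × 10⁻¹¹ m = 99.5 pm.

λ = 99.5 pm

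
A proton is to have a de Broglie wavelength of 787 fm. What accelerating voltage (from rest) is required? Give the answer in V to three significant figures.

p = h/λ = 6.626 × 10⁻³⁴ / 7.870 × 10⁻¹³ = 8.419 × 10⁻²² kg·m/s.
KE = p²/(2m) = 2.118 × 10⁻¹⁶ J.
V = KE/e = 2.118 × 10⁻¹⁶ / (1.602 × 10⁻¹⁹) = 1320 V.

V = 1320 V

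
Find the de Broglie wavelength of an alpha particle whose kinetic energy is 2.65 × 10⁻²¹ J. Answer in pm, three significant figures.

λ = 112 pm

p = √(2mKE) = √(2 × 6.645 × 10⁻²⁷ × 2.650 × 10⁻²¹) = 5.935 × 10⁻²⁴ kg·m/s.
λ = h/p = 6.626 × 10⁻³⁴ / 5.935 × 10⁻²⁴ = 1.12 × 10⁻¹⁰ m = 112 pm.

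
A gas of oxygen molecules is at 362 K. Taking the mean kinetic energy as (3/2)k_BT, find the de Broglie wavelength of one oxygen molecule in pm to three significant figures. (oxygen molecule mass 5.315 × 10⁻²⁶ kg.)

KE = (3/2)k_BT = 1.5 × 1.381 × 10⁻²³ × 362 = 7.499 × 10⁻²¹ J.
p = √(2mKE) = √(2 × 5.315 × 10⁻²⁶ × 7.499 × 10⁻²¹) = 2.823 × 10⁻²³ kg·m/s.
λ = h/p = 2.35 × 10⁻¹¹ m = 23.5 pm.

λ = 23.5 pm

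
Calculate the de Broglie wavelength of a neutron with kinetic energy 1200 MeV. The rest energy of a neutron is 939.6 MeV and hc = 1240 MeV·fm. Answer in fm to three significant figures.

Total energy E = KE + m₀c² = 1200 + 939.6 = 2139.6 MeV.
(pc)² = E² − (m₀c²)² = (2139.6)² − (939.6)² = 3.695 × 10⁶ MeV², so pc = 1922 MeV.
λ = hc/(pc) = 1240 MeV·fm / 1922 MeV = 0.645 fm.

λ = 0.645 fm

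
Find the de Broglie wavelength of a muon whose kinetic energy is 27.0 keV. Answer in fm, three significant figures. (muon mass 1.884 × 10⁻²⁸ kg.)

KE = 27.0 keV = 4.325 × 10⁻¹⁵ J.
p = √(2mKE) = √(2 × 1.884 × 10⁻²⁸ × 4.325 × 10⁻¹⁵) = 1.277 × 10⁻²¹ kg·m/s.
λ = h/p = 6.626 × 10⁻³⁴ / 1.277 × 10⁻²¹ = 5.19 × 10⁻¹³ m = 519 fm.

λ = 519 fm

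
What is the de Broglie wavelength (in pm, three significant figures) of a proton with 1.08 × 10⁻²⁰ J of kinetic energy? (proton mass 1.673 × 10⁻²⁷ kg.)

λ = 110 pm

p = √(2mKE) = √(2 × 1.673 × 10⁻²⁷ × 1.080 × 10⁻²⁰) = 6.011 × 10⁻²⁴ kg·m/s.
λ = h/p = 6.626 × 10⁻³⁴ / 6.011 × 10⁻²⁴ = 1.10 × 10⁻¹⁰ m = 110 pm.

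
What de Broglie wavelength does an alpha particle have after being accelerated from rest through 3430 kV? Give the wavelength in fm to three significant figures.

λ = 5.48 fm

KE = 2eV = 2 × 1.602 × 10⁻¹⁹ × 3.430 × 10⁶ = 1.099 × 10⁻¹² J.
p = √(2mKE) = √(2 × 6.645 × 10⁻²⁷ × 1.099 × 10⁻¹²) = 1.209 × 10⁻¹⁹ kg·m/s.
λ = h/p = 6.626 × 10⁻³⁴ / 1.209 × 10⁻¹⁹ = 5.48 × 10⁻¹⁵ m = 5.48 fm.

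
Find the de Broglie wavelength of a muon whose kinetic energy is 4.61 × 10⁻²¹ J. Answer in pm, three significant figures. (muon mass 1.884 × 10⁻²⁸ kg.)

λ = 503 pm

p = √(2mKE) = √(2 × 1.884 × 10⁻²⁸ × 4.610 × 10⁻²¹) = 1.318 × 10⁻²⁴ kg·m/s.
λ = h/p = 6.626 × 10⁻³⁴ / 1.318 × 10⁻²⁴ = 5.03 × 10⁻¹⁰ m = 503 pm.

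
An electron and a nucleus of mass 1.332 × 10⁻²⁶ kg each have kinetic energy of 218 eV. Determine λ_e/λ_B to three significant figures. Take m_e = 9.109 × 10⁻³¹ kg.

At fixed KE, p = √(2mKE) so λ = h/p ∝ 1/√m.
λ_e/λ_B = √(m_B/m_e) = √(1.332 × 10⁻²⁶/9.109 × 10⁻³¹) = √(1.462 × 10⁴) = 121.

λ_e/λ_B = 121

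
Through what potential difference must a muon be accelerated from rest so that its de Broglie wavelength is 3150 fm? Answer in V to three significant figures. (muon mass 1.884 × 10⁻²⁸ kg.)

V = 733 V

p = h/λ = 6.626 × 10⁻³⁴ / 3.150 × 10⁻¹² = 2.103 × 10⁻²² kg·m/s.
KE = p²/(2m) = 1.174 × 10⁻¹⁶ J.
V = KE/e = 1.174 × 10⁻¹⁶ / (1.602 × 10⁻¹⁹) = 733 V.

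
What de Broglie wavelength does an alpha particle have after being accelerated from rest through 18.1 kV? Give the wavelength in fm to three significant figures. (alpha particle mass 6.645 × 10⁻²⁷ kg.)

λ = 75.5 fm

KE = 2eV = 2 × 1.602 × 10⁻¹⁹ × 1.810 × 10⁴ = 5.799 × 10⁻¹⁵ J.
p = √(2mKE) = √(2 × 6.645 × 10⁻²⁷ × 5.799 × 10⁻¹⁵) = 8.779 × 10⁻²¹ kg·m/s.
λ = h/p = 6.626 × 10⁻³⁴ / 8.779 × 10⁻²¹ = 7.55 × 10⁻¹⁴ m = 75.5 fm.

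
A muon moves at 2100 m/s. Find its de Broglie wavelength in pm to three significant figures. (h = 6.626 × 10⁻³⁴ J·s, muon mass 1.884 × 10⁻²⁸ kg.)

λ = 1670 pm

p = mv = 1.884 × 10⁻²⁸ × 2100 = 3.956 × 10⁻²⁵ kg·m/s.
λ = h/p = 6.626 × 10⁻³⁴ / 3.956 × 10⁻²⁵ = 1.67 × 10⁻⁹ m = 1670 pm.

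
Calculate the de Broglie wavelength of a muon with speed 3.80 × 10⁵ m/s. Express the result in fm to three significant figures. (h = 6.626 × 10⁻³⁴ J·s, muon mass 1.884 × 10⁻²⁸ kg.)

λ = 9260 fm

p = mv = 1.884 × 10⁻²⁸ × 3.80 × 10⁵ = 7.159 × 10⁻²³ kg·m/s.
λ = h/p = 6.626 × 10⁻³⁴ / 7.159 × 10⁻²³ = 9.26 × 10⁻¹² m = 9260 fm.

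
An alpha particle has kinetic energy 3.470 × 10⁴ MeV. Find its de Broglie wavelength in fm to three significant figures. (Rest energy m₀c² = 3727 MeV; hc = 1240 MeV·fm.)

λ = 0.0324 fm

Total energy E = KE + m₀c² = 3.470 × 10⁴ + 3727 = 38427 MeV.
(pc)² = E² − (m₀c²)² = (38427)² − (3727)² = 1.463 × 10⁹ MeV², so pc = 3.825 × 10⁴ MeV.
λ = hc/(pc) = 1240 MeV·fm / 3.825 × 10⁴ MeV = 0.0324 fm.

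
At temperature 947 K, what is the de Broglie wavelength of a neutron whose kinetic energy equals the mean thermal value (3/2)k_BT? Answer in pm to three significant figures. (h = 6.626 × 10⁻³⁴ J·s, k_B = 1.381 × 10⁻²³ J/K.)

KE = (3/2)k_BT = 1.5 × 1.381 × 10⁻²³ × 947 = 1.962 × 10⁻²⁰ J.
p = √(2mKE) = √(2 × 1.675 × 10⁻²⁷ × 1.962 × 10⁻²⁰) = 8.107 × 10⁻²⁴ kg·m/s.
λ = h/p = 8.17 × 10⁻¹¹ m = 81.7 pm.

λ = 81.7 pm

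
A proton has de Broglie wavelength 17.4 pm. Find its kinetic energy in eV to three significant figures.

KE = 2.71 eV

p = h/λ = 6.626 × 10⁻³⁴ / 1.740 × 10⁻¹¹ = 3.808 × 10⁻²³ kg·m/s.
KE = p²/(2m) = (3.808 × 10⁻²³)² / (2 × 1.673 × 10⁻²⁷) = 4.334 × 10⁻¹⁹ J = 2.71 eV.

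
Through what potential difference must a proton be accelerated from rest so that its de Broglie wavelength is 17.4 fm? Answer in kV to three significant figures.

p = h/λ = 6.626 × 10⁻³⁴ / 1.740 × 10⁻¹⁴ = 3.808 × 10⁻²⁰ kg·m/s.
KE = p²/(2m) = 4.334 × 10⁻¹³ J.
V = KE/e = 4.334 × 10⁻¹³ / (1.602 × 10⁻¹⁹) = 2710 kV.

V = 2710 kV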